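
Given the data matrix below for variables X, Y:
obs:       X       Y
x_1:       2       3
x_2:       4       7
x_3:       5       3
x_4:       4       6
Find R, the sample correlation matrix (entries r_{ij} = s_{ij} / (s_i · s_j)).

Step 1 — column means:
  mean(X) = (2 + 4 + 5 + 4) / 4 = 15/4 = 3.75
  mean(Y) = (3 + 7 + 3 + 6) / 4 = 19/4 = 4.75

Step 2 — sample variances and covariances s[i,j] = (1/(n-1)) · Σ_k (x_{k,i} - mean_i) · (x_{k,j} - mean_j), with n-1 = 3:
  s[X,X] = ((-1.75)·(-1.75) + (0.25)·(0.25) + (1.25)·(1.25) + (0.25)·(0.25)) / 3 = 4.75/3 = 1.5833
  s[X,Y] = ((-1.75)·(-1.75) + (0.25)·(2.25) + (1.25)·(-1.75) + (0.25)·(1.25)) / 3 = 1.75/3 = 0.5833
  s[Y,Y] = ((-1.75)·(-1.75) + (2.25)·(2.25) + (-1.75)·(-1.75) + (1.25)·(1.25)) / 3 = 12.75/3 = 4.25
  Sample standard deviations s_i = √(s[i,i]):
  s(X) = √(1.5833) = 1.2583
  s(Y) = √(4.25) = 2.0616

Step 3 — r_{ij} = s_{ij} / (s_i · s_j):
  r[X,X] = 1 (diagonal).
  r[X,Y] = 0.5833 / (1.2583 · 2.0616) = 0.5833 / 2.5941 = 0.2249
  r[Y,Y] = 1 (diagonal).

R is symmetric with unit diagonal. Assembling:

R = [[1, 0.2249],
 [0.2249, 1]]


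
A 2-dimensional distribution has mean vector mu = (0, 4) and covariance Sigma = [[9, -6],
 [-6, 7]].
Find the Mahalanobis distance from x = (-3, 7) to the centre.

Step 1 — centre the observation: (x - mu) = (-3, 3).

Step 2 — invert Sigma. det(Sigma) = 9·7 - (-6)² = 27.
  Sigma^{-1} = (1/det) · [[d, -b], [-b, a]] = [[0.2593, 0.2222],
 [0.2222, 0.3333]].

Step 3 — form the quadratic (x - mu)^T · Sigma^{-1} · (x - mu):
  Sigma^{-1} · (x - mu) = (-0.1111, 0.3333).
  (x - mu)^T · [Sigma^{-1} · (x - mu)] = (-3)·(-0.1111) + (3)·(0.3333) = 1.3333.

Step 4 — take square root: d = √(1.3333) ≈ 1.1547.

d(x, mu) = √(1.3333) ≈ 1.1547


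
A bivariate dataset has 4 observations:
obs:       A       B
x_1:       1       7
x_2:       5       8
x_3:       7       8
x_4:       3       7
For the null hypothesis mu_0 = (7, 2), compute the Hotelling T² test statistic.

Step 1 — sample mean vector:
  mean(A) = (1 + 5 + 7 + 3) / 4 = 16/4 = 4
  mean(B) = (7 + 8 + 8 + 7) / 4 = 30/4 = 7.5
  x̄ = (4, 7.5),  deviation x̄ - mu_0 = (4, 7.5) - (7, 2) = (-3, 5.5).

Step 2 — sample covariance matrix, S[i,j] = (1/(n-1)) · Σ_k (x_{k,i} - mean_i) · (x_{k,j} - mean_j), divisor n-1 = 3:
  S[A,A] = ((-3)·(-3) + (1)·(1) + (3)·(3) + (-1)·(-1)) / 3 = 20/3 = 6.6667
  S[A,B] = ((-3)·(-0.5) + (1)·(0.5) + (3)·(0.5) + (-1)·(-0.5)) / 3 = 4/3 = 1.3333
  S[B,B] = ((-0.5)·(-0.5) + (0.5)·(0.5) + (0.5)·(0.5) + (-0.5)·(-0.5)) / 3 = 1/3 = 0.3333
  S = [[6.6667, 1.3333],
 [1.3333, 0.3333]].

Step 3 — invert S. det(S) = 6.6667·0.3333 - (1.3333)² = 0.4444.
  S^{-1} = (1/det) · [[d, -b], [-b, a]] = [[0.75, -3],
 [-3, 15]].

Step 4 — quadratic form (x̄ - mu_0)^T · S^{-1} · (x̄ - mu_0):
  S^{-1} · (x̄ - mu_0) = (-18.75, 91.5),
  (x̄ - mu_0)^T · [...] = (-3)·(-18.75) + (5.5)·(91.5) = 559.5.

Step 5 — scale by n: T² = 4 · 559.5 = 2238.

T² ≈ 2238


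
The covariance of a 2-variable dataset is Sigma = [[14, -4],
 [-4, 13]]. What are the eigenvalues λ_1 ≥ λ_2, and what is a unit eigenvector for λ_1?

Step 1 — characteristic polynomial of 2×2 Sigma:
  det(Sigma - λI) = λ² - trace · λ + det = 0.
  trace = 14 + 13 = 27, det = 14·13 - (-4)² = 166.
Step 2 — discriminant:
  Δ = trace² - 4·det = 729 - 664 = 65.
Step 3 — eigenvalues:
  λ = (trace ± √Δ)/2 = (27 ± 8.0623)/2,
  λ_1 = 17.5311,  λ_2 = 9.4689.

Step 4 — unit eigenvector for λ_1: solve (Sigma - λ_1 I)v = 0. First row:
  (14 - 17.5311)·v_x + (-4)·v_y = 0, i.e. (-3.5311)·v_x + (-4)·v_y = 0,
  so v ∝ (b, λ_1 - a) = (-4, 3.5311); multiply by -1 so the first entry is positive: u = (4, -3.5311).
  ||u|| = √((4)² + (-3.5311)²) = √(28.4689) ≈ 5.3356,
  v_1 = u/||u|| ≈ (0.7497, -0.6618) (||v_1|| = 1).

λ_1 = 17.5311,  λ_2 = 9.4689;  v_1 ≈ (0.7497, -0.6618)


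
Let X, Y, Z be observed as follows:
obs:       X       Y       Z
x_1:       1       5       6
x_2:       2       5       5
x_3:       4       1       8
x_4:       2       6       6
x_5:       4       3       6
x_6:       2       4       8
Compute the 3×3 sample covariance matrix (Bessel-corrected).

Step 1 — column means:
  mean(X) = (1 + 2 + 4 + 2 + 4 + 2) / 6 = 15/6 = 2.5
  mean(Y) = (5 + 5 + 1 + 6 + 3 + 4) / 6 = 24/6 = 4
  mean(Z) = (6 + 5 + 8 + 6 + 6 + 8) / 6 = 39/6 = 6.5

Step 2 — sample covariance S[i,j] = (1/(n-1)) · Σ_k (x_{k,i} - mean_i) · (x_{k,j} - mean_j), with n-1 = 5.
  S[X,X] = ((-1.5)·(-1.5) + (-0.5)·(-0.5) + (1.5)·(1.5) + (-0.5)·(-0.5) + (1.5)·(1.5) + (-0.5)·(-0.5)) / 5 = 7.5/5 = 1.5
  S[X,Y] = ((-1.5)·(1) + (-0.5)·(1) + (1.5)·(-3) + (-0.5)·(2) + (1.5)·(-1) + (-0.5)·(0)) / 5 = -9/5 = -1.8
  S[X,Z] = ((-1.5)·(-0.5) + (-0.5)·(-1.5) + (1.5)·(1.5) + (-0.5)·(-0.5) + (1.5)·(-0.5) + (-0.5)·(1.5)) / 5 = 2.5/5 = 0.5
  S[Y,Y] = ((1)·(1) + (1)·(1) + (-3)·(-3) + (2)·(2) + (-1)·(-1) + (0)·(0)) / 5 = 16/5 = 3.2
  S[Y,Z] = ((1)·(-0.5) + (1)·(-1.5) + (-3)·(1.5) + (2)·(-0.5) + (-1)·(-0.5) + (0)·(1.5)) / 5 = -7/5 = -1.4
  S[Z,Z] = ((-0.5)·(-0.5) + (-1.5)·(-1.5) + (1.5)·(1.5) + (-0.5)·(-0.5) + (-0.5)·(-0.5) + (1.5)·(1.5)) / 5 = 7.5/5 = 1.5

S is symmetric (S[j,i] = S[i,j]). Assembling:

S = [[1.5, -1.8, 0.5],
 [-1.8, 3.2, -1.4],
 [0.5, -1.4, 1.5]]


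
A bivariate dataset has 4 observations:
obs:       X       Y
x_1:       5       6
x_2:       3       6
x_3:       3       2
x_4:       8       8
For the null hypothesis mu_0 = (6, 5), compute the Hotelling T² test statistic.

Step 1 — sample mean vector:
  mean(X) = (5 + 3 + 3 + 8) / 4 = 19/4 = 4.75
  mean(Y) = (6 + 6 + 2 + 8) / 4 = 22/4 = 5.5
  x̄ = (4.75, 5.5),  deviation x̄ - mu_0 = (4.75, 5.5) - (6, 5) = (-1.25, 0.5).

Step 2 — sample covariance matrix, S[i,j] = (1/(n-1)) · Σ_k (x_{k,i} - mean_i) · (x_{k,j} - mean_j), divisor n-1 = 3:
  S[X,X] = ((0.25)·(0.25) + (-1.75)·(-1.75) + (-1.75)·(-1.75) + (3.25)·(3.25)) / 3 = 16.75/3 = 5.5833
  S[X,Y] = ((0.25)·(0.5) + (-1.75)·(0.5) + (-1.75)·(-3.5) + (3.25)·(2.5)) / 3 = 13.5/3 = 4.5
  S[Y,Y] = ((0.5)·(0.5) + (0.5)·(0.5) + (-3.5)·(-3.5) + (2.5)·(2.5)) / 3 = 19/3 = 6.3333
  S = [[5.5833, 4.5],
 [4.5, 6.3333]].

Step 3 — invert S. det(S) = 5.5833·6.3333 - (4.5)² = 15.1111.
  S^{-1} = (1/det) · [[d, -b], [-b, a]] = [[0.4191, -0.2978],
 [-0.2978, 0.3695]].

Step 4 — quadratic form (x̄ - mu_0)^T · S^{-1} · (x̄ - mu_0):
  S^{-1} · (x̄ - mu_0) = (-0.6728, 0.557),
  (x̄ - mu_0)^T · [...] = (-1.25)·(-0.6728) + (0.5)·(0.557) = 1.1195.

Step 5 — scale by n: T² = 4 · 1.1195 = 4.4779.

T² ≈ 4.4779


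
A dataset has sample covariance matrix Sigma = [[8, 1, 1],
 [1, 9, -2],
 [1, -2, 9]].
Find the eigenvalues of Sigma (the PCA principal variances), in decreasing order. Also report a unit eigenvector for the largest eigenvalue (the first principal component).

Step 1 — characteristic polynomial p(λ) = det(λI - Sigma) = λ³ - tr·λ² + c_1·λ - det, where tr = trace, c_1 = sum of the principal 2×2 minors, det = det(Sigma):
  tr = 8 + 9 + 9 = 26,
  c_1 = (8·9 - (1)²) + (8·9 - (1)²) + (9·9 - (-2)²) = 71 + 71 + 77 = 219,
  det = 8·(9·9 - (-2)²) - (1)·((1)·9 - (-2)·(1)) + (1)·((1)·(-2) - 9·(1)) = 8·(77) - (1)·(11) + (1)·(-11) = 594.
  So p(λ) = λ³ - 26λ² + 219λ - 594.
Step 2 — look for an integer root (rational root theorem: any rational root is an integer divisor of 594). Testing λ = 6:
  p(6) = 216 - 936 + 1314 - 594 = 0  ✓
  Dividing out (λ - 6): p(λ) = (λ - 6)(λ² - 20λ + 99).
Step 3 — remaining eigenvalues from the quadratic λ² - 20λ + 99 = 0:
  Δ = 20² - 4·99 = 400 - 396 = 4,  λ = (20 ± √4)/2 = (20 ± 2)/2 = 11 or 9.
  Sorted: λ_1 = 11,  λ_2 = 9,  λ_3 = 6  (check: sum = 26 = tr ✓).

Step 4 — unit eigenvector for λ_1 = 11: v spans the null space of (Sigma - λ_1 I), whose rows are
  r_1 = (-3, 1, 1),  r_2 = (1, -2, -2),  r_3 = (1, -2, -2).
  v is orthogonal to every row, so take v ∝ r_1 × r_2 = ((1)·(-2) - (1)·(-2), (1)·(1) - (-3)·(-2), (-3)·(-2) - (1)·(1)) = (0, -5, 5).
  Rescale (divide by 5; multiply by -1 so the first nonzero entry is positive): u = (0, 1, -1).
  ||u|| = √((0)² + (1)² + (-1)²) = √(2) ≈ 1.4142,  v_1 = u/||u|| ≈ (0, 0.7071, -0.7071) (||v_1|| = 1).

λ_1 = 11,  λ_2 = 9,  λ_3 = 6;  v_1 ≈ (0, 0.7071, -0.7071)


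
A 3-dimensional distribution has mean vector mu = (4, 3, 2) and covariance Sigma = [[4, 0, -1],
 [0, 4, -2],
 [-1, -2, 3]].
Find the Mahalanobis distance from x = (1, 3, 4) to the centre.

Step 1 — centre the observation: (x - mu) = (-3, 0, 2).

Step 2 — invert Sigma (cofactor / det for 3×3, or solve directly):
  Sigma^{-1} = [[0.2857, 0.0714, 0.1429],
 [0.0714, 0.3929, 0.2857],
 [0.1429, 0.2857, 0.5714]].

Step 3 — form the quadratic (x - mu)^T · Sigma^{-1} · (x - mu):
  Sigma^{-1} · (x - mu) = (-0.5714, 0.3571, 0.7143).
  (x - mu)^T · [Sigma^{-1} · (x - mu)] = (-3)·(-0.5714) + (0)·(0.3571) + (2)·(0.7143) = 3.1429.

Step 4 — take square root: d = √(3.1429) ≈ 1.7728.

d(x, mu) = √(3.1429) ≈ 1.7728


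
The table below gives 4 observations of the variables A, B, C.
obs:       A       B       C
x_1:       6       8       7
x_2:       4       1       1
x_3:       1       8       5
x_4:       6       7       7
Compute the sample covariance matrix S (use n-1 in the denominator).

Step 1 — column means:
  mean(A) = (6 + 4 + 1 + 6) / 4 = 17/4 = 4.25
  mean(B) = (8 + 1 + 8 + 7) / 4 = 24/4 = 6
  mean(C) = (7 + 1 + 5 + 7) / 4 = 20/4 = 5

Step 2 — sample covariance S[i,j] = (1/(n-1)) · Σ_k (x_{k,i} - mean_i) · (x_{k,j} - mean_j), with n-1 = 3.
  S[A,A] = ((1.75)·(1.75) + (-0.25)·(-0.25) + (-3.25)·(-3.25) + (1.75)·(1.75)) / 3 = 16.75/3 = 5.5833
  S[A,B] = ((1.75)·(2) + (-0.25)·(-5) + (-3.25)·(2) + (1.75)·(1)) / 3 = 0/3 = 0
  S[A,C] = ((1.75)·(2) + (-0.25)·(-4) + (-3.25)·(0) + (1.75)·(2)) / 3 = 8/3 = 2.6667
  S[B,B] = ((2)·(2) + (-5)·(-5) + (2)·(2) + (1)·(1)) / 3 = 34/3 = 11.3333
  S[B,C] = ((2)·(2) + (-5)·(-4) + (2)·(0) + (1)·(2)) / 3 = 26/3 = 8.6667
  S[C,C] = ((2)·(2) + (-4)·(-4) + (0)·(0) + (2)·(2)) / 3 = 24/3 = 8

S is symmetric (S[j,i] = S[i,j]). Assembling:

S = [[5.5833, 0, 2.6667],
 [0, 11.3333, 8.6667],
 [2.6667, 8.6667, 8]]


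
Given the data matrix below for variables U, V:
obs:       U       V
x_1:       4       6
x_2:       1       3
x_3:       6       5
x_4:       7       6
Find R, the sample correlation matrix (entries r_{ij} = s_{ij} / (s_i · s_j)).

Step 1 — column means:
  mean(U) = (4 + 1 + 6 + 7) / 4 = 18/4 = 4.5
  mean(V) = (6 + 3 + 5 + 6) / 4 = 20/4 = 5

Step 2 — sample variances and covariances s[i,j] = (1/(n-1)) · Σ_k (x_{k,i} - mean_i) · (x_{k,j} - mean_j), with n-1 = 3:
  s[U,U] = ((-0.5)·(-0.5) + (-3.5)·(-3.5) + (1.5)·(1.5) + (2.5)·(2.5)) / 3 = 21/3 = 7
  s[U,V] = ((-0.5)·(1) + (-3.5)·(-2) + (1.5)·(0) + (2.5)·(1)) / 3 = 9/3 = 3
  s[V,V] = ((1)·(1) + (-2)·(-2) + (0)·(0) + (1)·(1)) / 3 = 6/3 = 2
  Sample standard deviations s_i = √(s[i,i]):
  s(U) = √(7) = 2.6458
  s(V) = √(2) = 1.4142

Step 3 — r_{ij} = s_{ij} / (s_i · s_j):
  r[U,U] = 1 (diagonal).
  r[U,V] = 3 / (2.6458 · 1.4142) = 3 / 3.7417 = 0.8018
  r[V,V] = 1 (diagonal).

R is symmetric with unit diagonal. Assembling:

R = [[1, 0.8018],
 [0.8018, 1]]


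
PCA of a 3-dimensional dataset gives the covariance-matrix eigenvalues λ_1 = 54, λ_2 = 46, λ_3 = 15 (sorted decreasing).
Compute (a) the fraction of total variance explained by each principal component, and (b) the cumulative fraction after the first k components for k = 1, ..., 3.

Step 1 — total variance = trace(Sigma) = Σ λ_i = 54 + 46 + 15 = 115.

Step 2 — fraction explained by component i = λ_i / Σ λ:
  PC1: 54/115 = 0.4696
  PC2: 46/115 = 0.4
  PC3: 15/115 = 0.1304

Step 3 — cumulative fraction after k components = (λ_1 + ... + λ_k) / Σ λ:
  k = 1: 54/115 = 0.4696
  k = 2: (54 + 46)/115 = 100/115 = 0.8696
  k = 3: (54 + 46 + 15)/115 = 115/115 = 1

Summary (fraction, with percent):

explained: PC1 0.4696 (46.96%), PC2 0.4 (40%), PC3 0.1304 (13.04%);  cumulative: 0.4696, 0.8696, 1


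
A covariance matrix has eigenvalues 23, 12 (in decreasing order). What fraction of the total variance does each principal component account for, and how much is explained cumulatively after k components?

Step 1 — total variance = trace(Sigma) = Σ λ_i = 23 + 12 = 35.

Step 2 — fraction explained by component i = λ_i / Σ λ:
  PC1: 23/35 = 0.6571
  PC2: 12/35 = 0.3429

Step 3 — cumulative fraction after k components = (λ_1 + ... + λ_k) / Σ λ:
  k = 1: 23/35 = 0.6571
  k = 2: (23 + 12)/35 = 35/35 = 1

Summary (fraction, with percent):

explained: PC1 0.6571 (65.71%), PC2 0.3429 (34.29%);  cumulative: 0.6571, 1


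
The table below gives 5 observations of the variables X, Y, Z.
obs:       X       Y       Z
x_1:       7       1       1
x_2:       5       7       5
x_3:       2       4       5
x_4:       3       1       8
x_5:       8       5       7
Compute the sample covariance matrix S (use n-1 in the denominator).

Step 1 — column means:
  mean(X) = (7 + 5 + 2 + 3 + 8) / 5 = 25/5 = 5
  mean(Y) = (1 + 7 + 4 + 1 + 5) / 5 = 18/5 = 3.6
  mean(Z) = (1 + 5 + 5 + 8 + 7) / 5 = 26/5 = 5.2

Step 2 — sample covariance S[i,j] = (1/(n-1)) · Σ_k (x_{k,i} - mean_i) · (x_{k,j} - mean_j), with n-1 = 4.
  S[X,X] = ((2)·(2) + (0)·(0) + (-3)·(-3) + (-2)·(-2) + (3)·(3)) / 4 = 26/4 = 6.5
  S[X,Y] = ((2)·(-2.6) + (0)·(3.4) + (-3)·(0.4) + (-2)·(-2.6) + (3)·(1.4)) / 4 = 3/4 = 0.75
  S[X,Z] = ((2)·(-4.2) + (0)·(-0.2) + (-3)·(-0.2) + (-2)·(2.8) + (3)·(1.8)) / 4 = -8/4 = -2
  S[Y,Y] = ((-2.6)·(-2.6) + (3.4)·(3.4) + (0.4)·(0.4) + (-2.6)·(-2.6) + (1.4)·(1.4)) / 4 = 27.2/4 = 6.8
  S[Y,Z] = ((-2.6)·(-4.2) + (3.4)·(-0.2) + (0.4)·(-0.2) + (-2.6)·(2.8) + (1.4)·(1.8)) / 4 = 5.4/4 = 1.35
  S[Z,Z] = ((-4.2)·(-4.2) + (-0.2)·(-0.2) + (-0.2)·(-0.2) + (2.8)·(2.8) + (1.8)·(1.8)) / 4 = 28.8/4 = 7.2

S is symmetric (S[j,i] = S[i,j]). Assembling:

S = [[6.5, 0.75, -2],
 [0.75, 6.8, 1.35],
 [-2, 1.35, 7.2]]


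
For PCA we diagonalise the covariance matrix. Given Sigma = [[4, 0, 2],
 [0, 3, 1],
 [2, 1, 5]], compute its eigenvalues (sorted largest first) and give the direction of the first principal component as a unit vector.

Step 1 — characteristic polynomial p(λ) = det(λI - Sigma) = λ³ - tr·λ² + c_1·λ - det, where tr = trace, c_1 = sum of the principal 2×2 minors, det = det(Sigma):
  tr = 4 + 3 + 5 = 12,
  c_1 = (4·3 - (0)²) + (4·5 - (2)²) + (3·5 - (1)²) = 12 + 16 + 14 = 42,
  det = 4·(3·5 - (1)²) - (0)·((0)·5 - (1)·(2)) + (2)·((0)·(1) - 3·(2)) = 4·(14) - (0)·(-2) + (2)·(-6) = 44.
  So p(λ) = λ³ - 12λ² + 42λ - 44.
Step 2 — look for an integer root (rational root theorem: any rational root is an integer divisor of 44). Testing λ = 2:
  p(2) = 8 - 48 + 84 - 44 = 0  ✓
  Dividing out (λ - 2): p(λ) = (λ - 2)(λ² - 10λ + 22).
Step 3 — remaining eigenvalues from the quadratic λ² - 10λ + 22 = 0:
  Δ = 10² - 4·22 = 100 - 88 = 12,  λ = (10 ± √12)/2 = (10 ± 3.4641)/2 ≈ 6.7321 or 3.2679.
  Sorted: λ_1 = 6.7321,  λ_2 = 3.2679,  λ_3 = 2  (check: sum = 12 = tr ✓).

Step 4 — unit eigenvector for λ_1 ≈ 6.7321: v spans the null space of (Sigma - λ_1 I), whose rows are
  r_1 = (-2.7321, 0, 2),  r_2 = (0, -3.7321, 1),  r_3 = (2, 1, -1.7321).
  v is orthogonal to every row, so take v ∝ r_1 × r_2 = ((0)·(1) - (2)·(-3.7321), (2)·(0) - (-2.7321)·(1), (-2.7321)·(-3.7321) - (0)·(0)) ≈ (7.4641, 2.7321, 10.1962).
  Let u = (7.4641, 2.7321, 10.1962).
  ||u|| = √((7.4641)² + (2.7321)² + (10.1962)²) = √(167.1384) ≈ 12.9282,  v_1 = u/||u|| ≈ (0.5774, 0.2113, 0.7887) (||v_1|| = 1).

λ_1 = 6.7321,  λ_2 = 3.2679,  λ_3 = 2;  v_1 ≈ (0.5774, 0.2113, 0.7887)


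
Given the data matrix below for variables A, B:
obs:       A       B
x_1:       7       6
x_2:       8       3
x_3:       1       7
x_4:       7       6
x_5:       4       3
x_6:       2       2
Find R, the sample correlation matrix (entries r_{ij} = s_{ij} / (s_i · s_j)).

Step 1 — column means:
  mean(A) = (7 + 8 + 1 + 7 + 4 + 2) / 6 = 29/6 = 4.8333
  mean(B) = (6 + 3 + 7 + 6 + 3 + 2) / 6 = 27/6 = 4.5

Step 2 — sample variances and covariances s[i,j] = (1/(n-1)) · Σ_k (x_{k,i} - mean_i) · (x_{k,j} - mean_j), with n-1 = 5:
  s[A,A] = ((2.1667)·(2.1667) + (3.1667)·(3.1667) + (-3.8333)·(-3.8333) + (2.1667)·(2.1667) + (-0.8333)·(-0.8333) + (-2.8333)·(-2.8333)) / 5 = 42.8333/5 = 8.5667
  s[A,B] = ((2.1667)·(1.5) + (3.1667)·(-1.5) + (-3.8333)·(2.5) + (2.1667)·(1.5) + (-0.8333)·(-1.5) + (-2.8333)·(-2.5)) / 5 = 0.5/5 = 0.1
  s[B,B] = ((1.5)·(1.5) + (-1.5)·(-1.5) + (2.5)·(2.5) + (1.5)·(1.5) + (-1.5)·(-1.5) + (-2.5)·(-2.5)) / 5 = 21.5/5 = 4.3
  Sample standard deviations s_i = √(s[i,i]):
  s(A) = √(8.5667) = 2.9269
  s(B) = √(4.3) = 2.0736

Step 3 — r_{ij} = s_{ij} / (s_i · s_j):
  r[A,A] = 1 (diagonal).
  r[A,B] = 0.1 / (2.9269 · 2.0736) = 0.1 / 6.0693 = 0.0165
  r[B,B] = 1 (diagonal).

R is symmetric with unit diagonal. Assembling:

R = [[1, 0.0165],
 [0.0165, 1]]


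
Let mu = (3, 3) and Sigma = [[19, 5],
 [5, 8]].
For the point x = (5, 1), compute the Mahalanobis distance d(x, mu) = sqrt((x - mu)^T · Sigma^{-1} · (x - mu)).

Step 1 — centre the observation: (x - mu) = (2, -2).

Step 2 — invert Sigma. det(Sigma) = 19·8 - (5)² = 127.
  Sigma^{-1} = (1/det) · [[d, -b], [-b, a]] = [[0.063, -0.0394],
 [-0.0394, 0.1496]].

Step 3 — form the quadratic (x - mu)^T · Sigma^{-1} · (x - mu):
  Sigma^{-1} · (x - mu) = (0.2047, -0.378).
  (x - mu)^T · [Sigma^{-1} · (x - mu)] = (2)·(0.2047) + (-2)·(-0.378) = 1.1654.

Step 4 — take square root: d = √(1.1654) ≈ 1.0795.

d(x, mu) = √(1.1654) ≈ 1.0795


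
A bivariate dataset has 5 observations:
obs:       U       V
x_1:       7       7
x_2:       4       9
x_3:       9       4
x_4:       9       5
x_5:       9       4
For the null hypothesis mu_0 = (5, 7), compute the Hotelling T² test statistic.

Step 1 — sample mean vector:
  mean(U) = (7 + 4 + 9 + 9 + 9) / 5 = 38/5 = 7.6
  mean(V) = (7 + 9 + 4 + 5 + 4) / 5 = 29/5 = 5.8
  x̄ = (7.6, 5.8),  deviation x̄ - mu_0 = (7.6, 5.8) - (5, 7) = (2.6, -1.2).

Step 2 — sample covariance matrix, S[i,j] = (1/(n-1)) · Σ_k (x_{k,i} - mean_i) · (x_{k,j} - mean_j), divisor n-1 = 4:
  S[U,U] = ((-0.6)·(-0.6) + (-3.6)·(-3.6) + (1.4)·(1.4) + (1.4)·(1.4) + (1.4)·(1.4)) / 4 = 19.2/4 = 4.8
  S[U,V] = ((-0.6)·(1.2) + (-3.6)·(3.2) + (1.4)·(-1.8) + (1.4)·(-0.8) + (1.4)·(-1.8)) / 4 = -18.4/4 = -4.6
  S[V,V] = ((1.2)·(1.2) + (3.2)·(3.2) + (-1.8)·(-1.8) + (-0.8)·(-0.8) + (-1.8)·(-1.8)) / 4 = 18.8/4 = 4.7
  S = [[4.8, -4.6],
 [-4.6, 4.7]].

Step 3 — invert S. det(S) = 4.8·4.7 - (-4.6)² = 1.4.
  S^{-1} = (1/det) · [[d, -b], [-b, a]] = [[3.3571, 3.2857],
 [3.2857, 3.4286]].

Step 4 — quadratic form (x̄ - mu_0)^T · S^{-1} · (x̄ - mu_0):
  S^{-1} · (x̄ - mu_0) = (4.7857, 4.4286),
  (x̄ - mu_0)^T · [...] = (2.6)·(4.7857) + (-1.2)·(4.4286) = 7.1286.

Step 5 — scale by n: T² = 5 · 7.1286 = 35.6429.

T² ≈ 35.6429


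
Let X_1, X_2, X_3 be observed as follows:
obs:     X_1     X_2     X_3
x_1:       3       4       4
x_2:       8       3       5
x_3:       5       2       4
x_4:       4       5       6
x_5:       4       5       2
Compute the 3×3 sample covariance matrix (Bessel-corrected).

Step 1 — column means:
  mean(X_1) = (3 + 8 + 5 + 4 + 4) / 5 = 24/5 = 4.8
  mean(X_2) = (4 + 3 + 2 + 5 + 5) / 5 = 19/5 = 3.8
  mean(X_3) = (4 + 5 + 4 + 6 + 2) / 5 = 21/5 = 4.2

Step 2 — sample covariance S[i,j] = (1/(n-1)) · Σ_k (x_{k,i} - mean_i) · (x_{k,j} - mean_j), with n-1 = 4.
  S[X_1,X_1] = ((-1.8)·(-1.8) + (3.2)·(3.2) + (0.2)·(0.2) + (-0.8)·(-0.8) + (-0.8)·(-0.8)) / 4 = 14.8/4 = 3.7
  S[X_1,X_2] = ((-1.8)·(0.2) + (3.2)·(-0.8) + (0.2)·(-1.8) + (-0.8)·(1.2) + (-0.8)·(1.2)) / 4 = -5.2/4 = -1.3
  S[X_1,X_3] = ((-1.8)·(-0.2) + (3.2)·(0.8) + (0.2)·(-0.2) + (-0.8)·(1.8) + (-0.8)·(-2.2)) / 4 = 3.2/4 = 0.8
  S[X_2,X_2] = ((0.2)·(0.2) + (-0.8)·(-0.8) + (-1.8)·(-1.8) + (1.2)·(1.2) + (1.2)·(1.2)) / 4 = 6.8/4 = 1.7
  S[X_2,X_3] = ((0.2)·(-0.2) + (-0.8)·(0.8) + (-1.8)·(-0.2) + (1.2)·(1.8) + (1.2)·(-2.2)) / 4 = -0.8/4 = -0.2
  S[X_3,X_3] = ((-0.2)·(-0.2) + (0.8)·(0.8) + (-0.2)·(-0.2) + (1.8)·(1.8) + (-2.2)·(-2.2)) / 4 = 8.8/4 = 2.2

S is symmetric (S[j,i] = S[i,j]). Assembling:

S = [[3.7, -1.3, 0.8],
 [-1.3, 1.7, -0.2],
 [0.8, -0.2, 2.2]]


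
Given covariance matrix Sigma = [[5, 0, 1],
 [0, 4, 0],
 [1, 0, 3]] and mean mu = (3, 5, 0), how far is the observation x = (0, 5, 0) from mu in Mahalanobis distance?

Step 1 — centre the observation: (x - mu) = (-3, 0, 0).

Step 2 — invert Sigma (cofactor / det for 3×3, or solve directly):
  Sigma^{-1} = [[0.2143, 0, -0.0714],
 [0, 0.25, 0],
 [-0.0714, 0, 0.3571]].

Step 3 — form the quadratic (x - mu)^T · Sigma^{-1} · (x - mu):
  Sigma^{-1} · (x - mu) = (-0.6429, 0, 0.2143).
  (x - mu)^T · [Sigma^{-1} · (x - mu)] = (-3)·(-0.6429) + (0)·(0) + (0)·(0.2143) = 1.9286.

Step 4 — take square root: d = √(1.9286) ≈ 1.3887.

d(x, mu) = √(1.9286) ≈ 1.3887


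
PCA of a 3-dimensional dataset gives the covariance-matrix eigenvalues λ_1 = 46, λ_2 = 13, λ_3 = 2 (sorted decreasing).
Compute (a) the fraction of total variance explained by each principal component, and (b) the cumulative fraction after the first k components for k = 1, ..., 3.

Step 1 — total variance = trace(Sigma) = Σ λ_i = 46 + 13 + 2 = 61.

Step 2 — fraction explained by component i = λ_i / Σ λ:
  PC1: 46/61 = 0.7541
  PC2: 13/61 = 0.2131
  PC3: 2/61 = 0.0328

Step 3 — cumulative fraction after k components = (λ_1 + ... + λ_k) / Σ λ:
  k = 1: 46/61 = 0.7541
  k = 2: (46 + 13)/61 = 59/61 = 0.9672
  k = 3: (46 + 13 + 2)/61 = 61/61 = 1

Summary (fraction, with percent):

explained: PC1 0.7541 (75.41%), PC2 0.2131 (21.31%), PC3 0.0328 (3.28%);  cumulative: 0.7541, 0.9672, 1


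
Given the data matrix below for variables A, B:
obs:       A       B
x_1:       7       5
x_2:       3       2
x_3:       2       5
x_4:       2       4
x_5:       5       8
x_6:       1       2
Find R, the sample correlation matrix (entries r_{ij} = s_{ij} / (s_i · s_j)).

Step 1 — column means:
  mean(A) = (7 + 3 + 2 + 2 + 5 + 1) / 6 = 20/6 = 3.3333
  mean(B) = (5 + 2 + 5 + 4 + 8 + 2) / 6 = 26/6 = 4.3333

Step 2 — sample variances and covariances s[i,j] = (1/(n-1)) · Σ_k (x_{k,i} - mean_i) · (x_{k,j} - mean_j), with n-1 = 5:
  s[A,A] = ((3.6667)·(3.6667) + (-0.3333)·(-0.3333) + (-1.3333)·(-1.3333) + (-1.3333)·(-1.3333) + (1.6667)·(1.6667) + (-2.3333)·(-2.3333)) / 5 = 25.3333/5 = 5.0667
  s[A,B] = ((3.6667)·(0.6667) + (-0.3333)·(-2.3333) + (-1.3333)·(0.6667) + (-1.3333)·(-0.3333) + (1.6667)·(3.6667) + (-2.3333)·(-2.3333)) / 5 = 14.3333/5 = 2.8667
  s[B,B] = ((0.6667)·(0.6667) + (-2.3333)·(-2.3333) + (0.6667)·(0.6667) + (-0.3333)·(-0.3333) + (3.6667)·(3.6667) + (-2.3333)·(-2.3333)) / 5 = 25.3333/5 = 5.0667
  Sample standard deviations s_i = √(s[i,i]):
  s(A) = √(5.0667) = 2.2509
  s(B) = √(5.0667) = 2.2509

Step 3 — r_{ij} = s_{ij} / (s_i · s_j):
  r[A,A] = 1 (diagonal).
  r[A,B] = 2.8667 / (2.2509 · 2.2509) = 2.8667 / 5.0667 = 0.5658
  r[B,B] = 1 (diagonal).

R is symmetric with unit diagonal. Assembling:

R = [[1, 0.5658],
 [0.5658, 1]]


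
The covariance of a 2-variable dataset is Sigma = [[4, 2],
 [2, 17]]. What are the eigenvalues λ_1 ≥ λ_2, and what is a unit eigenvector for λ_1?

Step 1 — characteristic polynomial of 2×2 Sigma:
  det(Sigma - λI) = λ² - trace · λ + det = 0.
  trace = 4 + 17 = 21, det = 4·17 - (2)² = 64.
Step 2 — discriminant:
  Δ = trace² - 4·det = 441 - 256 = 185.
Step 3 — eigenvalues:
  λ = (trace ± √Δ)/2 = (21 ± 13.6015)/2,
  λ_1 = 17.3007,  λ_2 = 3.6993.

Step 4 — unit eigenvector for λ_1: solve (Sigma - λ_1 I)v = 0. First row:
  (4 - 17.3007)·v_x + (2)·v_y = 0, i.e. (-13.3007)·v_x + (2)·v_y = 0,
  so v ∝ (b, λ_1 - a) = (2, 13.3007) = u.
  ||u|| = √((2)² + (13.3007)²) = √(180.9096) ≈ 13.4503,
  v_1 = u/||u|| ≈ (0.1487, 0.9889) (||v_1|| = 1).

λ_1 = 17.3007,  λ_2 = 3.6993;  v_1 ≈ (0.1487, 0.9889)


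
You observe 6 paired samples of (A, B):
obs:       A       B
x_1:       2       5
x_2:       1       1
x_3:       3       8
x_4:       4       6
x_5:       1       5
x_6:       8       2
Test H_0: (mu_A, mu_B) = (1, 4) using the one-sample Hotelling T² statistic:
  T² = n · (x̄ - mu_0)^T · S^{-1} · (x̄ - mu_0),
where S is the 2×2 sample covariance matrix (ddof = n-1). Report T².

Step 1 — sample mean vector:
  mean(A) = (2 + 1 + 3 + 4 + 1 + 8) / 6 = 19/6 = 3.1667
  mean(B) = (5 + 1 + 8 + 6 + 5 + 2) / 6 = 27/6 = 4.5
  x̄ = (3.1667, 4.5),  deviation x̄ - mu_0 = (3.1667, 4.5) - (1, 4) = (2.1667, 0.5).

Step 2 — sample covariance matrix, S[i,j] = (1/(n-1)) · Σ_k (x_{k,i} - mean_i) · (x_{k,j} - mean_j), divisor n-1 = 5:
  S[A,A] = ((-1.1667)·(-1.1667) + (-2.1667)·(-2.1667) + (-0.1667)·(-0.1667) + (0.8333)·(0.8333) + (-2.1667)·(-2.1667) + (4.8333)·(4.8333)) / 5 = 34.8333/5 = 6.9667
  S[A,B] = ((-1.1667)·(0.5) + (-2.1667)·(-3.5) + (-0.1667)·(3.5) + (0.8333)·(1.5) + (-2.1667)·(0.5) + (4.8333)·(-2.5)) / 5 = -5.5/5 = -1.1
  S[B,B] = ((0.5)·(0.5) + (-3.5)·(-3.5) + (3.5)·(3.5) + (1.5)·(1.5) + (0.5)·(0.5) + (-2.5)·(-2.5)) / 5 = 33.5/5 = 6.7
  S = [[6.9667, -1.1],
 [-1.1, 6.7]].

Step 3 — invert S. det(S) = 6.9667·6.7 - (-1.1)² = 45.4667.
  S^{-1} = (1/det) · [[d, -b], [-b, a]] = [[0.1474, 0.0242],
 [0.0242, 0.1532]].

Step 4 — quadratic form (x̄ - mu_0)^T · S^{-1} · (x̄ - mu_0):
  S^{-1} · (x̄ - mu_0) = (0.3314, 0.129),
  (x̄ - mu_0)^T · [...] = (2.1667)·(0.3314) + (0.5)·(0.129) = 0.7825.

Step 5 — scale by n: T² = 6 · 0.7825 = 4.695.

T² ≈ 4.695


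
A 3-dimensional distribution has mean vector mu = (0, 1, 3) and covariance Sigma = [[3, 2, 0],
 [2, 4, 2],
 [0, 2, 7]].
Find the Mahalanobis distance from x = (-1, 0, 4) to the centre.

Step 1 — centre the observation: (x - mu) = (-1, -1, 1).

Step 2 — invert Sigma (cofactor / det for 3×3, or solve directly):
  Sigma^{-1} = [[0.5455, -0.3182, 0.0909],
 [-0.3182, 0.4773, -0.1364],
 [0.0909, -0.1364, 0.1818]].

Step 3 — form the quadratic (x - mu)^T · Sigma^{-1} · (x - mu):
  Sigma^{-1} · (x - mu) = (-0.1364, -0.2955, 0.2273).
  (x - mu)^T · [Sigma^{-1} · (x - mu)] = (-1)·(-0.1364) + (-1)·(-0.2955) + (1)·(0.2273) = 0.6591.

Step 4 — take square root: d = √(0.6591) ≈ 0.8118.

d(x, mu) = √(0.6591) ≈ 0.8118


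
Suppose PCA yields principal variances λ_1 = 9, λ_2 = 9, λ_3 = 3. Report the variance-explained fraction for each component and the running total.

Step 1 — total variance = trace(Sigma) = Σ λ_i = 9 + 9 + 3 = 21.

Step 2 — fraction explained by component i = λ_i / Σ λ:
  PC1: 9/21 = 0.4286
  PC2: 9/21 = 0.4286
  PC3: 3/21 = 0.1429

Step 3 — cumulative fraction after k components = (λ_1 + ... + λ_k) / Σ λ:
  k = 1: 9/21 = 0.4286
  k = 2: (9 + 9)/21 = 18/21 = 0.8571
  k = 3: (9 + 9 + 3)/21 = 21/21 = 1

Summary (fraction, with percent):

explained: PC1 0.4286 (42.86%), PC2 0.4286 (42.86%), PC3 0.1429 (14.29%);  cumulative: 0.4286, 0.8571, 1


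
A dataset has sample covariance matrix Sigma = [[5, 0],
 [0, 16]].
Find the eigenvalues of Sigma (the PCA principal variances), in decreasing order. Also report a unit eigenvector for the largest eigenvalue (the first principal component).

Step 1 — characteristic polynomial of 2×2 Sigma:
  det(Sigma - λI) = λ² - trace · λ + det = 0.
  trace = 5 + 16 = 21, det = 5·16 - (0)² = 80.
Step 2 — discriminant:
  Δ = trace² - 4·det = 441 - 320 = 121.
Step 3 — eigenvalues:
  λ = (trace ± √Δ)/2 = (21 ± 11)/2,
  λ_1 = 16,  λ_2 = 5.

Step 4 — unit eigenvector for λ_1: Sigma is diagonal, so its eigenvectors are the coordinate axes. λ_1 = 16 is the diagonal entry on the second coordinate axis, hence
  v_1 = (0, 1) (||v_1|| = 1).

λ_1 = 16,  λ_2 = 5;  v_1 ≈ (0, 1)


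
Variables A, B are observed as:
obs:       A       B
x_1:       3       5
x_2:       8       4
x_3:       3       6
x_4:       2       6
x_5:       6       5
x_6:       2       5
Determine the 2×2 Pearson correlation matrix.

Step 1 — column means:
  mean(A) = (3 + 8 + 3 + 2 + 6 + 2) / 6 = 24/6 = 4
  mean(B) = (5 + 4 + 6 + 6 + 5 + 5) / 6 = 31/6 = 5.1667

Step 2 — sample variances and covariances s[i,j] = (1/(n-1)) · Σ_k (x_{k,i} - mean_i) · (x_{k,j} - mean_j), with n-1 = 5:
  s[A,A] = ((-1)·(-1) + (4)·(4) + (-1)·(-1) + (-2)·(-2) + (2)·(2) + (-2)·(-2)) / 5 = 30/5 = 6
  s[A,B] = ((-1)·(-0.1667) + (4)·(-1.1667) + (-1)·(0.8333) + (-2)·(0.8333) + (2)·(-0.1667) + (-2)·(-0.1667)) / 5 = -7/5 = -1.4
  s[B,B] = ((-0.1667)·(-0.1667) + (-1.1667)·(-1.1667) + (0.8333)·(0.8333) + (0.8333)·(0.8333) + (-0.1667)·(-0.1667) + (-0.1667)·(-0.1667)) / 5 = 2.8333/5 = 0.5667
  Sample standard deviations s_i = √(s[i,i]):
  s(A) = √(6) = 2.4495
  s(B) = √(0.5667) = 0.7528

Step 3 — r_{ij} = s_{ij} / (s_i · s_j):
  r[A,A] = 1 (diagonal).
  r[A,B] = -1.4 / (2.4495 · 0.7528) = -1.4 / 1.8439 = -0.7593
  r[B,B] = 1 (diagonal).

R is symmetric with unit diagonal. Assembling:

R = [[1, -0.7593],
 [-0.7593, 1]]


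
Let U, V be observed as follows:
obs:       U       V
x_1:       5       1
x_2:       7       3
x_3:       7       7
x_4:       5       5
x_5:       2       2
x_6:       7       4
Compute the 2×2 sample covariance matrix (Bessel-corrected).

Step 1 — column means:
  mean(U) = (5 + 7 + 7 + 5 + 2 + 7) / 6 = 33/6 = 5.5
  mean(V) = (1 + 3 + 7 + 5 + 2 + 4) / 6 = 22/6 = 3.6667

Step 2 — sample covariance S[i,j] = (1/(n-1)) · Σ_k (x_{k,i} - mean_i) · (x_{k,j} - mean_j), with n-1 = 5.
  S[U,U] = ((-0.5)·(-0.5) + (1.5)·(1.5) + (1.5)·(1.5) + (-0.5)·(-0.5) + (-3.5)·(-3.5) + (1.5)·(1.5)) / 5 = 19.5/5 = 3.9
  S[U,V] = ((-0.5)·(-2.6667) + (1.5)·(-0.6667) + (1.5)·(3.3333) + (-0.5)·(1.3333) + (-3.5)·(-1.6667) + (1.5)·(0.3333)) / 5 = 11/5 = 2.2
  S[V,V] = ((-2.6667)·(-2.6667) + (-0.6667)·(-0.6667) + (3.3333)·(3.3333) + (1.3333)·(1.3333) + (-1.6667)·(-1.6667) + (0.3333)·(0.3333)) / 5 = 23.3333/5 = 4.6667

S is symmetric (S[j,i] = S[i,j]). Assembling:

S = [[3.9, 2.2],
 [2.2, 4.6667]]


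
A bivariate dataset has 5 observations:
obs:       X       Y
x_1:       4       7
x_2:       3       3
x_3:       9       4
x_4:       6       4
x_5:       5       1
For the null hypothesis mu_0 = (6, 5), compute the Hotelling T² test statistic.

Step 1 — sample mean vector:
  mean(X) = (4 + 3 + 9 + 6 + 5) / 5 = 27/5 = 5.4
  mean(Y) = (7 + 3 + 4 + 4 + 1) / 5 = 19/5 = 3.8
  x̄ = (5.4, 3.8),  deviation x̄ - mu_0 = (5.4, 3.8) - (6, 5) = (-0.6, -1.2).

Step 2 — sample covariance matrix, S[i,j] = (1/(n-1)) · Σ_k (x_{k,i} - mean_i) · (x_{k,j} - mean_j), divisor n-1 = 4:
  S[X,X] = ((-1.4)·(-1.4) + (-2.4)·(-2.4) + (3.6)·(3.6) + (0.6)·(0.6) + (-0.4)·(-0.4)) / 4 = 21.2/4 = 5.3
  S[X,Y] = ((-1.4)·(3.2) + (-2.4)·(-0.8) + (3.6)·(0.2) + (0.6)·(0.2) + (-0.4)·(-2.8)) / 4 = -0.6/4 = -0.15
  S[Y,Y] = ((3.2)·(3.2) + (-0.8)·(-0.8) + (0.2)·(0.2) + (0.2)·(0.2) + (-2.8)·(-2.8)) / 4 = 18.8/4 = 4.7
  S = [[5.3, -0.15],
 [-0.15, 4.7]].

Step 3 — invert S. det(S) = 5.3·4.7 - (-0.15)² = 24.8875.
  S^{-1} = (1/det) · [[d, -b], [-b, a]] = [[0.1888, 0.006],
 [0.006, 0.213]].

Step 4 — quadratic form (x̄ - mu_0)^T · S^{-1} · (x̄ - mu_0):
  S^{-1} · (x̄ - mu_0) = (-0.1205, -0.2592),
  (x̄ - mu_0)^T · [...] = (-0.6)·(-0.1205) + (-1.2)·(-0.2592) = 0.3833.

Step 5 — scale by n: T² = 5 · 0.3833 = 1.9166.

T² ≈ 1.9166


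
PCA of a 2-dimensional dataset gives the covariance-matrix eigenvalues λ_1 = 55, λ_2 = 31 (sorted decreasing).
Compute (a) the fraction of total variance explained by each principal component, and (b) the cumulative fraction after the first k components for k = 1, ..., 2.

Step 1 — total variance = trace(Sigma) = Σ λ_i = 55 + 31 = 86.

Step 2 — fraction explained by component i = λ_i / Σ λ:
  PC1: 55/86 = 0.6395
  PC2: 31/86 = 0.3605

Step 3 — cumulative fraction after k components = (λ_1 + ... + λ_k) / Σ λ:
  k = 1: 55/86 = 0.6395
  k = 2: (55 + 31)/86 = 86/86 = 1

Summary (fraction, with percent):

explained: PC1 0.6395 (63.95%), PC2 0.3605 (36.05%);  cumulative: 0.6395, 1


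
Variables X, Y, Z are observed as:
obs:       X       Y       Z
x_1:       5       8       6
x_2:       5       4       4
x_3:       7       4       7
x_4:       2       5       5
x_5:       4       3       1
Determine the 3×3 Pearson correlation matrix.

Step 1 — column means:
  mean(X) = (5 + 5 + 7 + 2 + 4) / 5 = 23/5 = 4.6
  mean(Y) = (8 + 4 + 4 + 5 + 3) / 5 = 24/5 = 4.8
  mean(Z) = (6 + 4 + 7 + 5 + 1) / 5 = 23/5 = 4.6

Step 2 — sample variances and covariances s[i,j] = (1/(n-1)) · Σ_k (x_{k,i} - mean_i) · (x_{k,j} - mean_j), with n-1 = 4:
  s[X,X] = ((0.4)·(0.4) + (0.4)·(0.4) + (2.4)·(2.4) + (-2.6)·(-2.6) + (-0.6)·(-0.6)) / 4 = 13.2/4 = 3.3
  s[X,Y] = ((0.4)·(3.2) + (0.4)·(-0.8) + (2.4)·(-0.8) + (-2.6)·(0.2) + (-0.6)·(-1.8)) / 4 = -0.4/4 = -0.1
  s[X,Z] = ((0.4)·(1.4) + (0.4)·(-0.6) + (2.4)·(2.4) + (-2.6)·(0.4) + (-0.6)·(-3.6)) / 4 = 7.2/4 = 1.8
  s[Y,Y] = ((3.2)·(3.2) + (-0.8)·(-0.8) + (-0.8)·(-0.8) + (0.2)·(0.2) + (-1.8)·(-1.8)) / 4 = 14.8/4 = 3.7
  s[Y,Z] = ((3.2)·(1.4) + (-0.8)·(-0.6) + (-0.8)·(2.4) + (0.2)·(0.4) + (-1.8)·(-3.6)) / 4 = 9.6/4 = 2.4
  s[Z,Z] = ((1.4)·(1.4) + (-0.6)·(-0.6) + (2.4)·(2.4) + (0.4)·(0.4) + (-3.6)·(-3.6)) / 4 = 21.2/4 = 5.3
  Sample standard deviations s_i = √(s[i,i]):
  s(X) = √(3.3) = 1.8166
  s(Y) = √(3.7) = 1.9235
  s(Z) = √(5.3) = 2.3022

Step 3 — r_{ij} = s_{ij} / (s_i · s_j):
  r[X,X] = 1 (diagonal).
  r[X,Y] = -0.1 / (1.8166 · 1.9235) = -0.1 / 3.4943 = -0.0286
  r[X,Z] = 1.8 / (1.8166 · 2.3022) = 1.8 / 4.1821 = 0.4304
  r[Y,Y] = 1 (diagonal).
  r[Y,Z] = 2.4 / (1.9235 · 2.3022) = 2.4 / 4.4283 = 0.542
  r[Z,Z] = 1 (diagonal).

R is symmetric with unit diagonal. Assembling:

R = [[1, -0.0286, 0.4304],
 [-0.0286, 1, 0.542],
 [0.4304, 0.542, 1]]


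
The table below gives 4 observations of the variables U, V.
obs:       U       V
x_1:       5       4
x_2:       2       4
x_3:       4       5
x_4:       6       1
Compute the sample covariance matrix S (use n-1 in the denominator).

Step 1 — column means:
  mean(U) = (5 + 2 + 4 + 6) / 4 = 17/4 = 4.25
  mean(V) = (4 + 4 + 5 + 1) / 4 = 14/4 = 3.5

Step 2 — sample covariance S[i,j] = (1/(n-1)) · Σ_k (x_{k,i} - mean_i) · (x_{k,j} - mean_j), with n-1 = 3.
  S[U,U] = ((0.75)·(0.75) + (-2.25)·(-2.25) + (-0.25)·(-0.25) + (1.75)·(1.75)) / 3 = 8.75/3 = 2.9167
  S[U,V] = ((0.75)·(0.5) + (-2.25)·(0.5) + (-0.25)·(1.5) + (1.75)·(-2.5)) / 3 = -5.5/3 = -1.8333
  S[V,V] = ((0.5)·(0.5) + (0.5)·(0.5) + (1.5)·(1.5) + (-2.5)·(-2.5)) / 3 = 9/3 = 3

S is symmetric (S[j,i] = S[i,j]). Assembling:

S = [[2.9167, -1.8333],
 [-1.8333, 3]]


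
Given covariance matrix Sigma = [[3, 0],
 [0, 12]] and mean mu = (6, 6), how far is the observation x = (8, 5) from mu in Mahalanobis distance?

Step 1 — centre the observation: (x - mu) = (2, -1).

Step 2 — invert Sigma. det(Sigma) = 3·12 - (0)² = 36.
  Sigma^{-1} = (1/det) · [[d, -b], [-b, a]] = [[0.3333, 0],
 [0, 0.0833]].

Step 3 — form the quadratic (x - mu)^T · Sigma^{-1} · (x - mu):
  Sigma^{-1} · (x - mu) = (0.6667, -0.0833).
  (x - mu)^T · [Sigma^{-1} · (x - mu)] = (2)·(0.6667) + (-1)·(-0.0833) = 1.4167.

Step 4 — take square root: d = √(1.4167) ≈ 1.1902.

d(x, mu) = √(1.4167) ≈ 1.1902


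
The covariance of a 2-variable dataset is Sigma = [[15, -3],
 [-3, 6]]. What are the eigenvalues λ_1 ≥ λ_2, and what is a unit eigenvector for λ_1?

Step 1 — characteristic polynomial of 2×2 Sigma:
  det(Sigma - λI) = λ² - trace · λ + det = 0.
  trace = 15 + 6 = 21, det = 15·6 - (-3)² = 81.
Step 2 — discriminant:
  Δ = trace² - 4·det = 441 - 324 = 117.
Step 3 — eigenvalues:
  λ = (trace ± √Δ)/2 = (21 ± 10.8167)/2,
  λ_1 = 15.9083,  λ_2 = 5.0917.

Step 4 — unit eigenvector for λ_1: solve (Sigma - λ_1 I)v = 0. First row:
  (15 - 15.9083)·v_x + (-3)·v_y = 0, i.e. (-0.9083)·v_x + (-3)·v_y = 0,
  so v ∝ (b, λ_1 - a) = (-3, 0.9083); multiply by -1 so the first entry is positive: u = (3, -0.9083).
  ||u|| = √((3)² + (-0.9083)²) = √(9.8251) ≈ 3.1345,
  v_1 = u/||u|| ≈ (0.9571, -0.2898) (||v_1|| = 1).

λ_1 = 15.9083,  λ_2 = 5.0917;  v_1 ≈ (0.9571, -0.2898)


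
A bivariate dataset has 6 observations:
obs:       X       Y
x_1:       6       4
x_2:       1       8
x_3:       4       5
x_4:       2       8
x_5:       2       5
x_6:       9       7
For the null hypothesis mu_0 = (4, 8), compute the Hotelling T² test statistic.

Step 1 — sample mean vector:
  mean(X) = (6 + 1 + 4 + 2 + 2 + 9) / 6 = 24/6 = 4
  mean(Y) = (4 + 8 + 5 + 8 + 5 + 7) / 6 = 37/6 = 6.1667
  x̄ = (4, 6.1667),  deviation x̄ - mu_0 = (4, 6.1667) - (4, 8) = (0, -1.8333).

Step 2 — sample covariance matrix, S[i,j] = (1/(n-1)) · Σ_k (x_{k,i} - mean_i) · (x_{k,j} - mean_j), divisor n-1 = 5:
  S[X,X] = ((2)·(2) + (-3)·(-3) + (0)·(0) + (-2)·(-2) + (-2)·(-2) + (5)·(5)) / 5 = 46/5 = 9.2
  S[X,Y] = ((2)·(-2.1667) + (-3)·(1.8333) + (0)·(-1.1667) + (-2)·(1.8333) + (-2)·(-1.1667) + (5)·(0.8333)) / 5 = -7/5 = -1.4
  S[Y,Y] = ((-2.1667)·(-2.1667) + (1.8333)·(1.8333) + (-1.1667)·(-1.1667) + (1.8333)·(1.8333) + (-1.1667)·(-1.1667) + (0.8333)·(0.8333)) / 5 = 14.8333/5 = 2.9667
  S = [[9.2, -1.4],
 [-1.4, 2.9667]].

Step 3 — invert S. det(S) = 9.2·2.9667 - (-1.4)² = 25.3333.
  S^{-1} = (1/det) · [[d, -b], [-b, a]] = [[0.1171, 0.0553],
 [0.0553, 0.3632]].

Step 4 — quadratic form (x̄ - mu_0)^T · S^{-1} · (x̄ - mu_0):
  S^{-1} · (x̄ - mu_0) = (-0.1013, -0.6658),
  (x̄ - mu_0)^T · [...] = (0)·(-0.1013) + (-1.8333)·(-0.6658) = 1.2206.

Step 5 — scale by n: T² = 6 · 1.2206 = 7.3237.

T² ≈ 7.3237


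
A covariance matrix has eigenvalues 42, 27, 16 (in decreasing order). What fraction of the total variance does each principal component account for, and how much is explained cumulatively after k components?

Step 1 — total variance = trace(Sigma) = Σ λ_i = 42 + 27 + 16 = 85.

Step 2 — fraction explained by component i = λ_i / Σ λ:
  PC1: 42/85 = 0.4941
  PC2: 27/85 = 0.3176
  PC3: 16/85 = 0.1882

Step 3 — cumulative fraction after k components = (λ_1 + ... + λ_k) / Σ λ:
  k = 1: 42/85 = 0.4941
  k = 2: (42 + 27)/85 = 69/85 = 0.8118
  k = 3: (42 + 27 + 16)/85 = 85/85 = 1

Summary (fraction, with percent):

explained: PC1 0.4941 (49.41%), PC2 0.3176 (31.76%), PC3 0.1882 (18.82%);  cumulative: 0.4941, 0.8118, 1


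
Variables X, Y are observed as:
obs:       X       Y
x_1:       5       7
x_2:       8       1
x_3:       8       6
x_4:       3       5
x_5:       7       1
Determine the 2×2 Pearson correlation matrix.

Step 1 — column means:
  mean(X) = (5 + 8 + 8 + 3 + 7) / 5 = 31/5 = 6.2
  mean(Y) = (7 + 1 + 6 + 5 + 1) / 5 = 20/5 = 4

Step 2 — sample variances and covariances s[i,j] = (1/(n-1)) · Σ_k (x_{k,i} - mean_i) · (x_{k,j} - mean_j), with n-1 = 4:
  s[X,X] = ((-1.2)·(-1.2) + (1.8)·(1.8) + (1.8)·(1.8) + (-3.2)·(-3.2) + (0.8)·(0.8)) / 4 = 18.8/4 = 4.7
  s[X,Y] = ((-1.2)·(3) + (1.8)·(-3) + (1.8)·(2) + (-3.2)·(1) + (0.8)·(-3)) / 4 = -11/4 = -2.75
  s[Y,Y] = ((3)·(3) + (-3)·(-3) + (2)·(2) + (1)·(1) + (-3)·(-3)) / 4 = 32/4 = 8
  Sample standard deviations s_i = √(s[i,i]):
  s(X) = √(4.7) = 2.1679
  s(Y) = √(8) = 2.8284

Step 3 — r_{ij} = s_{ij} / (s_i · s_j):
  r[X,X] = 1 (diagonal).
  r[X,Y] = -2.75 / (2.1679 · 2.8284) = -2.75 / 6.1319 = -0.4485
  r[Y,Y] = 1 (diagonal).

R is symmetric with unit diagonal. Assembling:

R = [[1, -0.4485],
 [-0.4485, 1]]


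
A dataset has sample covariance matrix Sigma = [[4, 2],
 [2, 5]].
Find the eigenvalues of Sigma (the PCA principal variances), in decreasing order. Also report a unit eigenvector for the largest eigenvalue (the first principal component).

Step 1 — characteristic polynomial of 2×2 Sigma:
  det(Sigma - λI) = λ² - trace · λ + det = 0.
  trace = 4 + 5 = 9, det = 4·5 - (2)² = 16.
Step 2 — discriminant:
  Δ = trace² - 4·det = 81 - 64 = 17.
Step 3 — eigenvalues:
  λ = (trace ± √Δ)/2 = (9 ± 4.1231)/2,
  λ_1 = 6.5616,  λ_2 = 2.4384.

Step 4 — unit eigenvector for λ_1: solve (Sigma - λ_1 I)v = 0. First row:
  (4 - 6.5616)·v_x + (2)·v_y = 0, i.e. (-2.5616)·v_x + (2)·v_y = 0,
  so v ∝ (b, λ_1 - a) = (2, 2.5616) = u.
  ||u|| = √((2)² + (2.5616)²) = √(10.5616) ≈ 3.2499,
  v_1 = u/||u|| ≈ (0.6154, 0.7882) (||v_1|| = 1).

λ_1 = 6.5616,  λ_2 = 2.4384;  v_1 ≈ (0.6154, 0.7882)
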